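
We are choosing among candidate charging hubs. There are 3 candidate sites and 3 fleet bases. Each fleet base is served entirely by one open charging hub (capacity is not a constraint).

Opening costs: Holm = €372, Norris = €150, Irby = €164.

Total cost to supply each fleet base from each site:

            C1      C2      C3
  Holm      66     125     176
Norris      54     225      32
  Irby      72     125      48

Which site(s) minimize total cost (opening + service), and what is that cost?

For any fixed open set, each fleet base goes to its cheapest open site; total = fixed + service.
{Irby}: C1→Irby 72, C2→Irby 125, C3→Irby 48. Service 245; fixed 164; total 409.
{Norris}: service 311 + fixed 150 = 461
{Norris, Irby}: service 211 + fixed 314 = 525
{Holm, Norris, Irby}: C1→Norris 54, C2→Holm 125, C3→Norris 32. Service 211; fixed 686; total 897.
(All 7 nonempty subsets were checked; Irby only is lowest.)

Open Irby only; minimum total cost 409.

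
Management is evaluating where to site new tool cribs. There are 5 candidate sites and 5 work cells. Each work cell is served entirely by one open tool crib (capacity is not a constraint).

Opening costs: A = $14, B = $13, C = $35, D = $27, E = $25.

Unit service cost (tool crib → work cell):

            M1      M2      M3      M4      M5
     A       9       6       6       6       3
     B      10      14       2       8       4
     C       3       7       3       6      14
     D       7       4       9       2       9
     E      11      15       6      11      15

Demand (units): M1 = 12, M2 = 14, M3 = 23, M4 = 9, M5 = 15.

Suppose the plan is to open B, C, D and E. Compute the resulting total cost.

Each work cell is assigned to its cheapest site among the open ones.
{B, C, D, E}: M1→C 3·12=36, M2→D 4·14=56, M3→B 2·23=46, M4→D 2·9=18, M5→B 4·15=60. Service 216; fixed 100; total 316.

Total cost: 316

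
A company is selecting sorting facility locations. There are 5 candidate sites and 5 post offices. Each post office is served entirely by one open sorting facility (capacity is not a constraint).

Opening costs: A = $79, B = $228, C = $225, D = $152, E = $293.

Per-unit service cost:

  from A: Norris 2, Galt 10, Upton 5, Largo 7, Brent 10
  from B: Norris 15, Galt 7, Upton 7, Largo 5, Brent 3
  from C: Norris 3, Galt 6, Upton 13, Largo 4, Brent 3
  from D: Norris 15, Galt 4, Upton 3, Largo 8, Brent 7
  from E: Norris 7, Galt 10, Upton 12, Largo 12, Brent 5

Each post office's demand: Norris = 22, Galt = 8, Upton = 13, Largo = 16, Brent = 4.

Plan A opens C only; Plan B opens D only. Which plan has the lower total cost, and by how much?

Plan A is cheaper by 125.

Plan A: {C}: Norris→C 3·22=66, Galt→C 6·8=48, Upton→C 13·13=169, Largo→C 4·16=64, Brent→C 3·4=12. Service 359; fixed 225; total 584.
Plan B: {D}: Norris→D 15·22=330, Galt→D 4·8=32, Upton→D 3·13=39, Largo→D 8·16=128, Brent→D 7·4=28. Service 557; fixed 152; total 709.
Difference: |584 − 709| = 125.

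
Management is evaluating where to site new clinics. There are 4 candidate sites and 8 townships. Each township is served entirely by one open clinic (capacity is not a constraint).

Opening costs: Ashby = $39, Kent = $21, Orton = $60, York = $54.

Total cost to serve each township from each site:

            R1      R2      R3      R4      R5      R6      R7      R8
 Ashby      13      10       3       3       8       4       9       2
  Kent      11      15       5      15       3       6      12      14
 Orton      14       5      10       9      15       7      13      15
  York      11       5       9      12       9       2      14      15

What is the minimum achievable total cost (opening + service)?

For any fixed open set, each township goes to its cheapest open site; total = fixed + service.
{Ashby}: R1→Ashby 13, R2→Ashby 10, R3→Ashby 3, R4→Ashby 3, R5→Ashby 8, R6→Ashby 4, R7→Ashby 9, R8→Ashby 2. Service 52; fixed 39; total 91.
{Kent}: R1→Kent 11, R2→Kent 15, R3→Kent 5, R4→Kent 15, R5→Kent 3, R6→Kent 6, R7→Kent 12, R8→Kent 14. Service 81; fixed 21; total 102.
{Ashby, Kent}: R1→Kent 11, R2→Ashby 10, R3→Ashby 3, R4→Ashby 3, R5→Kent 3, R6→Ashby 4, R7→Ashby 9, R8→Ashby 2. Service 45; fixed 60; total 105.
{Ashby, Kent, Orton, York}: service 38 + fixed 174 = 212
No other subset beats 91.

Minimum total cost: 91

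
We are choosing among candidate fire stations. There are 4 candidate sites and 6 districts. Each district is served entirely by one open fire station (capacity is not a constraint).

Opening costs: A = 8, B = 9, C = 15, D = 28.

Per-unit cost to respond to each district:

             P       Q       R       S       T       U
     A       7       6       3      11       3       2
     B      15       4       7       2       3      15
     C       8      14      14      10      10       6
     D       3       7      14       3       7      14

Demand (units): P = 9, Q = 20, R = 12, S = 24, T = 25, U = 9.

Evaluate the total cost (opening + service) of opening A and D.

Each district is assigned to its cheapest site among the open ones.
{A, D}: P→D 3·9=27, Q→A 6·20=120, R→A 3·12=36, S→D 3·24=72, T→A 3·25=75, U→A 2·9=18. Service 348; fixed 36; total 384.

Total cost: 384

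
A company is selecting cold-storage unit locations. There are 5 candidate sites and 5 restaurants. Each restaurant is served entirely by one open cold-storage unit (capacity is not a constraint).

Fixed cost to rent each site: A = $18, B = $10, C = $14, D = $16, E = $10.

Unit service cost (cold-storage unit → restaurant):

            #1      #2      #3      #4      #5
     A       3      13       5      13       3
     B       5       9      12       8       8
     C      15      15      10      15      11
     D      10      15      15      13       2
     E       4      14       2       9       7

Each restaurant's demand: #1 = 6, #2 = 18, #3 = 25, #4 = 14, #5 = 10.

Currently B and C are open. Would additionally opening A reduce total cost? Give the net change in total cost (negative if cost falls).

Current service cost with {B, C}: 634.
Adding A: each restaurant re-picks its cheapest; new service cost 447, saving 187.
Extra fixed cost: 18. Net change = 18 − 187 = -169.
(Totals: 658 → 489.)

Yes — net change −169 (cost falls by 169).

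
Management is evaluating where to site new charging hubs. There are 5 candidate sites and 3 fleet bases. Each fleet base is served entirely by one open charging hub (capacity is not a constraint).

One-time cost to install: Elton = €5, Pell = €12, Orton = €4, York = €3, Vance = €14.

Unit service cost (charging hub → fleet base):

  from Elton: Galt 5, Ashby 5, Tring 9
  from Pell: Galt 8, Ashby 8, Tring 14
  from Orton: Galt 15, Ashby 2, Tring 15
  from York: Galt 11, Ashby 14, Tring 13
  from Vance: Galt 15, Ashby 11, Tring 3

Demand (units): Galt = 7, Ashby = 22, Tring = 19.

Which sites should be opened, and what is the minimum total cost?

For any fixed open set, each fleet base goes to its cheapest open site; total = fixed + service.
{Elton, Orton, Vance}: Galt→Elton 5·7=35, Ashby→Orton 2·22=44, Tring→Vance 3·19=57. Service 136; fixed 23; total 159.
{Elton, Orton, York, Vance}: service 136 + fixed 26 = 162
{Elton, Pell, Orton, Vance}: Galt→Elton 5·7=35, Ashby→Orton 2·22=44, Tring→Vance 3·19=57. Service 136; fixed 35; total 171.
{Elton, Pell, Orton, York, Vance}: service 136 + fixed 38 = 174
No other subset beats 159.

Open Elton, Orton and Vance; minimum total cost 159.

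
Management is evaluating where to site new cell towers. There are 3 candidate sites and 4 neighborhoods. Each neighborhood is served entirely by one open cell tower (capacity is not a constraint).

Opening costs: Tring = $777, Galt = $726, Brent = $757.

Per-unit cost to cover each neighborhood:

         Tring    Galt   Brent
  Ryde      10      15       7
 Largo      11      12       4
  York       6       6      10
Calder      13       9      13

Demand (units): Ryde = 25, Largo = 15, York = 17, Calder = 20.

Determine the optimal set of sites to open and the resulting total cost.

Open Brent only; minimum total cost 1422.

For any fixed open set, each neighborhood goes to its cheapest open site; total = fixed + service.
{Brent}: Ryde→Brent 7·25=175, Largo→Brent 4·15=60, York→Brent 10·17=170, Calder→Brent 13·20=260. Service 665; fixed 757; total 1422.
{Tring}: service 777 + fixed 777 = 1554
{Galt}: Ryde→Galt 15·25=375, Largo→Galt 12·15=180, York→Galt 6·17=102, Calder→Galt 9·20=180. Service 837; fixed 726; total 1563.
{Tring, Galt, Brent}: service 517 + fixed 2260 = 2777
No other subset beats 1422.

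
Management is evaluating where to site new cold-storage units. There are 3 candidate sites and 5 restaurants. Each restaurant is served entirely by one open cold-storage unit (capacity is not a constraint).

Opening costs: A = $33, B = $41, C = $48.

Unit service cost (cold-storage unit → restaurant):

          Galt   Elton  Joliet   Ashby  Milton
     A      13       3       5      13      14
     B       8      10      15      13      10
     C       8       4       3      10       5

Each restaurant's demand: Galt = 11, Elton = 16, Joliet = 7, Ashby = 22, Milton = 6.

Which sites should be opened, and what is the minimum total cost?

For any fixed open set, each restaurant goes to its cheapest open site; total = fixed + service.
{C}: Galt→C 8·11=88, Elton→C 4·16=64, Joliet→C 3·7=21, Ashby→C 10·22=220, Milton→C 5·6=30. Service 423; fixed 48; total 471.
{A, C}: service 407 + fixed 81 = 488
{B, C}: Galt→B 8·11=88, Elton→C 4·16=64, Joliet→C 3·7=21, Ashby→C 10·22=220, Milton→C 5·6=30. Service 423; fixed 89; total 512.
{A, B, C}: Galt→B 8·11=88, Elton→A 3·16=48, Joliet→C 3·7=21, Ashby→C 10·22=220, Milton→C 5·6=30. Service 407; fixed 122; total 529.
No other subset beats 471.

Open C only; minimum total cost 471.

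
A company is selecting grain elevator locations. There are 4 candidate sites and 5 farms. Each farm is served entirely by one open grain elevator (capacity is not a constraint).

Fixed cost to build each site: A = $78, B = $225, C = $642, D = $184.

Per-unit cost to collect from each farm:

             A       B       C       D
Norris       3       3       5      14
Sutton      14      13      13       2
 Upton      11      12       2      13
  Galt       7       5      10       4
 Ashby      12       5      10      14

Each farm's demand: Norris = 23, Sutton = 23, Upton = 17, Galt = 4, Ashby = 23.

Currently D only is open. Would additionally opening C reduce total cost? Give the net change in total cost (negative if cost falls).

Current service cost with {D}: 927.
Adding C: each farm re-picks its cheapest; new service cost 441, saving 486.
Extra fixed cost: 642. Net change = 642 − 486 = 156.
(Totals: 1111 → 1267.)

No — net change +156 (cost rises by 156).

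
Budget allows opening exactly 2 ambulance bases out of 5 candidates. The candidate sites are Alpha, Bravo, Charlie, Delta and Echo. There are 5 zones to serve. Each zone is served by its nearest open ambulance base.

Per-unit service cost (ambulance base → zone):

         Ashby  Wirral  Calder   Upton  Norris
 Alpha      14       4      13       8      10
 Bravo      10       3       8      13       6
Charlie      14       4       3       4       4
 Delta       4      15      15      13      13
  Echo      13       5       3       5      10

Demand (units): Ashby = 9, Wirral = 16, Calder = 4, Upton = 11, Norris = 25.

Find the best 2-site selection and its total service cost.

Choose Charlie and Delta; total service cost 256.

With exactly 2 open, each zone uses its cheapest among the chosen.
{Charlie, Delta}: Ashby→Delta 4·9=36, Wirral→Charlie 4·16=64, Calder→Charlie 3·4=12, Upton→Charlie 4·11=44, Norris→Charlie 4·25=100. Service cost 256.
{Bravo, Charlie}: service cost 294
{Charlie, Echo}: service cost 337
Among all 10 size-2 choices, {Charlie, Delta} is lowest.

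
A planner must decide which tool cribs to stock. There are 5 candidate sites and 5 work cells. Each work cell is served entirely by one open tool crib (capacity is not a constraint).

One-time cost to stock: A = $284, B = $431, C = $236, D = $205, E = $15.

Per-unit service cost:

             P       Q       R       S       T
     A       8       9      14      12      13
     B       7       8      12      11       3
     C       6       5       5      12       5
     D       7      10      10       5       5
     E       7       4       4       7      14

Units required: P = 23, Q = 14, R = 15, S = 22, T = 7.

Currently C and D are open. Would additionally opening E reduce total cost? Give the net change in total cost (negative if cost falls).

Current service cost with {C, D}: 428.
Adding E: each work cell re-picks its cheapest; new service cost 399, saving 29.
Extra fixed cost: 15. Net change = 15 − 29 = -14.
(Totals: 869 → 855.)

Yes — net change −14 (cost falls by 14).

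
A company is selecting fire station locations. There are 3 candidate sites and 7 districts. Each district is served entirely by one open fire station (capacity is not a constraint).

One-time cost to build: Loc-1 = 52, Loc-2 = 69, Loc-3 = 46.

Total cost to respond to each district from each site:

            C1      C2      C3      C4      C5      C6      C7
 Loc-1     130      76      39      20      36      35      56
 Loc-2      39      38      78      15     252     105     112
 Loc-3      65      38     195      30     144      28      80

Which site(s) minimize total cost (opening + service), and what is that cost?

For any fixed open set, each district goes to its cheapest open site; total = fixed + service.
{Loc-1, Loc-2}: C1→Loc-2 39, C2→Loc-2 38, C3→Loc-1 39, C4→Loc-2 15, C5→Loc-1 36, C6→Loc-1 35, C7→Loc-1 56. Service 258; fixed 121; total 379.
{Loc-1, Loc-3}: service 282 + fixed 98 = 380
{Loc-1, Loc-2, Loc-3}: service 251 + fixed 167 = 418
{Loc-3}: C1→Loc-3 65, C2→Loc-3 38, C3→Loc-3 195, C4→Loc-3 30, C5→Loc-3 144, C6→Loc-3 28, C7→Loc-3 80. Service 580; fixed 46; total 626.
No other subset beats 379.

Open Loc-1 and Loc-2; minimum total cost 379.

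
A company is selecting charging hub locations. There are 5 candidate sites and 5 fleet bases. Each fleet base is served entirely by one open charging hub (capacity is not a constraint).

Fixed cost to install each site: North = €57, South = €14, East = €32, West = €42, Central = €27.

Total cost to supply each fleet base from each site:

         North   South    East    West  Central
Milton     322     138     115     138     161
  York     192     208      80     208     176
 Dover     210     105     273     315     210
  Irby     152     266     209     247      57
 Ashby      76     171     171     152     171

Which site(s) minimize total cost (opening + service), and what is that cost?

Open North, South, East and Central; minimum total cost 563.

For any fixed open set, each fleet base goes to its cheapest open site; total = fixed + service.
{North, South, East, Central}: Milton→East 115, York→East 80, Dover→South 105, Irby→Central 57, Ashby→North 76. Service 433; fixed 130; total 563.
{South, East, Central}: Milton→East 115, York→East 80, Dover→South 105, Irby→Central 57, Ashby→South 171. Service 528; fixed 73; total 601.
{North, South, East, West, Central}: service 433 + fixed 172 = 605
{South}: service 888 + fixed 14 = 902
No other subset beats 563.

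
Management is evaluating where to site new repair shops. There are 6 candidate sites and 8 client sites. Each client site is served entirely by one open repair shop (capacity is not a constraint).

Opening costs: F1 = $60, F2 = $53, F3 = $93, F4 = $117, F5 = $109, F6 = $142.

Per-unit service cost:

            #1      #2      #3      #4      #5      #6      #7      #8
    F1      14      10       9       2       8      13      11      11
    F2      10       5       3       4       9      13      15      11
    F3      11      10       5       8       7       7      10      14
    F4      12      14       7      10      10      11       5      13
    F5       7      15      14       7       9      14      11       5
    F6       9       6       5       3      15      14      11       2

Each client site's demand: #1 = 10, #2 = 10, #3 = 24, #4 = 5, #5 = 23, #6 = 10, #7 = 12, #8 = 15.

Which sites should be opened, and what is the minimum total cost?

For any fixed open set, each client site goes to its cheapest open site; total = fixed + service.
{F2, F3, F5}: #1→F5 7·10=70, #2→F2 5·10=50, #3→F2 3·24=72, #4→F2 4·5=20, #5→F3 7·23=161, #6→F3 7·10=70, #7→F3 10·12=120, #8→F5 5·15=75. Service 638; fixed 255; total 893.
{F2, F3, F6}: #1→F6 9·10=90, #2→F2 5·10=50, #3→F2 3·24=72, #4→F6 3·5=15, #5→F3 7·23=161, #6→F3 7·10=70, #7→F3 10·12=120, #8→F6 2·15=30. Service 608; fixed 288; total 896.
{F3, F6}: #1→F6 9·10=90, #2→F6 6·10=60, #3→F3 5·24=120, #4→F6 3·5=15, #5→F3 7·23=161, #6→F3 7·10=70, #7→F3 10·12=120, #8→F6 2·15=30. Service 666; fixed 235; total 901.
{F1, F2, F3, F4, F5, F6}: service 523 + fixed 574 = 1097
No other subset beats 893.

Open F2, F3 and F5; minimum total cost 893.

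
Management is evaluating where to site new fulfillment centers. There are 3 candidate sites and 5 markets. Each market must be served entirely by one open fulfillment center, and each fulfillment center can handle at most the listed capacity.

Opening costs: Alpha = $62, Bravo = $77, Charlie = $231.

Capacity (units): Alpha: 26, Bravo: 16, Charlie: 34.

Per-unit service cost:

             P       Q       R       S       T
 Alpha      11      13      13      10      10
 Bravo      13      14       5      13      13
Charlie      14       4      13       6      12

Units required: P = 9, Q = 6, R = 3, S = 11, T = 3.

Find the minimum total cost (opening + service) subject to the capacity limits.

Minimum total cost: 477

Open {Alpha, Bravo}: P→Alpha 11·9=99, Q→Bravo 14·6=84, R→Bravo 5·3=15, S→Alpha 10·11=110, T→Alpha 10·3=30.
Loads: Alpha carries 23/26, Bravo carries 9/16. Service 338; fixed 139; total 477.
Next best feasible plan costs 480.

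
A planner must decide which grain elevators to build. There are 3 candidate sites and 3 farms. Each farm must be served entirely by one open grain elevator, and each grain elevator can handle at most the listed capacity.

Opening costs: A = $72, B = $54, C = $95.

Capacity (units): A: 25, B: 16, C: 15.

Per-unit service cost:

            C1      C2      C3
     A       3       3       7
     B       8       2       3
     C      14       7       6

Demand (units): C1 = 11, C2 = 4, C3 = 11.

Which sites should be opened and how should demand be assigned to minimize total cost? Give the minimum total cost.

Open {A, B}: C1→A 3·11=33, C2→B 2·4=8, C3→B 3·11=33.
Loads: A carries 11/25, B carries 15/16. Service 74; fixed 126; total 200.
Next best feasible plan costs 204.

Minimum total cost: 200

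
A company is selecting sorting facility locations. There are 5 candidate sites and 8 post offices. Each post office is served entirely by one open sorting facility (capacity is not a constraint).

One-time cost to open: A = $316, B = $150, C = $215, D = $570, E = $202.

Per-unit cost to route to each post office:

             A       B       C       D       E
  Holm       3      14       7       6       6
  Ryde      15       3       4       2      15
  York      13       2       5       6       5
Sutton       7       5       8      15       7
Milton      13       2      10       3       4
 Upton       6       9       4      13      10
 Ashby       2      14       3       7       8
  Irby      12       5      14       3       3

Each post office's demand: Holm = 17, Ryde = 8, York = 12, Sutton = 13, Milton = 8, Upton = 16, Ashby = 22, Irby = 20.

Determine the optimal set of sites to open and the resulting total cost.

Open B and C; minimum total cost 843.

For any fixed open set, each post office goes to its cheapest open site; total = fixed + service.
{B, C}: Holm→C 7·17=119, Ryde→B 3·8=24, York→B 2·12=24, Sutton→B 5·13=65, Milton→B 2·8=16, Upton→C 4·16=64, Ashby→C 3·22=66, Irby→B 5·20=100. Service 478; fixed 365; total 843.
{A, B}: Holm→A 3·17=51, Ryde→B 3·8=24, York→B 2·12=24, Sutton→B 5·13=65, Milton→B 2·8=16, Upton→A 6·16=96, Ashby→A 2·22=44, Irby→B 5·20=100. Service 420; fixed 466; total 886.
{C, E}: service 507 + fixed 417 = 924
{A, B, C, D, E}: service 340 + fixed 1453 = 1793
No other subset beats 843.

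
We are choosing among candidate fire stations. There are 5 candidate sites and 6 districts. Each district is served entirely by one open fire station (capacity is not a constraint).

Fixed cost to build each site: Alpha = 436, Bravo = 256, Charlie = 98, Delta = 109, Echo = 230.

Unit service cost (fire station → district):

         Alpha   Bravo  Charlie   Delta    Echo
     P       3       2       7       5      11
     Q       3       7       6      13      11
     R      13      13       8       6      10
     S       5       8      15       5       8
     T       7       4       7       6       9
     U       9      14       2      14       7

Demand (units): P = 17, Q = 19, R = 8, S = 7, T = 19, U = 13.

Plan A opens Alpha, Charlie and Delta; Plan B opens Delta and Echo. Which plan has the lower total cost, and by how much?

Plan A: {Alpha, Charlie, Delta}: P→Alpha 3·17=51, Q→Alpha 3·19=57, R→Delta 6·8=48, S→Alpha 5·7=35, T→Delta 6·19=114, U→Charlie 2·13=26. Service 331; fixed 643; total 974.
Plan B: {Delta, Echo}: P→Delta 5·17=85, Q→Echo 11·19=209, R→Delta 6·8=48, S→Delta 5·7=35, T→Delta 6·19=114, U→Echo 7·13=91. Service 582; fixed 339; total 921.
Difference: |974 − 921| = 53.

Plan B is cheaper by 53.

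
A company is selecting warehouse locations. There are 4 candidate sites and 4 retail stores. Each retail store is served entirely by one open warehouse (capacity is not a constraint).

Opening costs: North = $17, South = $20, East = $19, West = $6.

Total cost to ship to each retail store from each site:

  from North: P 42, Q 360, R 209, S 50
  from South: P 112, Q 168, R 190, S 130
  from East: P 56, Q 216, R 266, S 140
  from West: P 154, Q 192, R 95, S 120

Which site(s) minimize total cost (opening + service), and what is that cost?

Open North, South and West; minimum total cost 398.

For any fixed open set, each retail store goes to its cheapest open site; total = fixed + service.
{North, South, West}: P→North 42, Q→South 168, R→West 95, S→North 50. Service 355; fixed 43; total 398.
{North, West}: P→North 42, Q→West 192, R→West 95, S→North 50. Service 379; fixed 23; total 402.
{North, South, East, West}: service 355 + fixed 62 = 417
{West}: service 561 + fixed 6 = 567
No other subset beats 398.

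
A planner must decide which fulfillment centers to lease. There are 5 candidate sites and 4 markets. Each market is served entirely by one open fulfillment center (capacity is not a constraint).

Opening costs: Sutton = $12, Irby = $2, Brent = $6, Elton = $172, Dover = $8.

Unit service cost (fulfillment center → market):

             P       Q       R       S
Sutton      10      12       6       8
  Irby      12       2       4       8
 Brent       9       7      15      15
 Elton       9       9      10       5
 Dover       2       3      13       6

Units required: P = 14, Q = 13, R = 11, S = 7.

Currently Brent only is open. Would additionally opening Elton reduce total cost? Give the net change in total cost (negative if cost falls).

Current service cost with {Brent}: 487.
Adding Elton: each market re-picks its cheapest; new service cost 362, saving 125.
Extra fixed cost: 172. Net change = 172 − 125 = 47.
(Totals: 493 → 540.)

No — net change +47 (cost rises by 47).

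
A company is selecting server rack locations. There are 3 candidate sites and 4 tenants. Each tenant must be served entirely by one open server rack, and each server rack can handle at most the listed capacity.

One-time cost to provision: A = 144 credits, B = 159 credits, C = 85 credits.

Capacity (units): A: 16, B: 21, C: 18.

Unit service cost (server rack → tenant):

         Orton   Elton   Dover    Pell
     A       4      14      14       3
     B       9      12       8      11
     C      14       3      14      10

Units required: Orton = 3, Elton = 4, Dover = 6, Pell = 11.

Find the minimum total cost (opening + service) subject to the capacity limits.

Minimum total cost: 370

Open {A, C}: Orton→A 4·3=12, Elton→C 3·4=12, Dover→C 14·6=84, Pell→A 3·11=33.
Loads: A carries 14/16, C carries 10/18. Service 141; fixed 229; total 370.
Next best feasible plan costs 400.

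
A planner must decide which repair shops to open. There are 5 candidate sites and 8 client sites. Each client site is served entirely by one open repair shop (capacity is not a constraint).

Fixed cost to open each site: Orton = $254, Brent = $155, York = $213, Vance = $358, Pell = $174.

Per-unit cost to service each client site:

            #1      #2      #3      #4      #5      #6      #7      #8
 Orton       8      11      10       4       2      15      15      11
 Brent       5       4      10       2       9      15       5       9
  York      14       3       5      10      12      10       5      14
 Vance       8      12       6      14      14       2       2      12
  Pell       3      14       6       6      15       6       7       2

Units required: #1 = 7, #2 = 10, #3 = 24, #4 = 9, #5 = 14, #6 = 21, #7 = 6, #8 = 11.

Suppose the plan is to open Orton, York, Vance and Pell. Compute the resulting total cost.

Total cost: 1310

Each client site is assigned to its cheapest site among the open ones.
{Orton, York, Vance, Pell}: #1→Pell 3·7=21, #2→York 3·10=30, #3→York 5·24=120, #4→Orton 4·9=36, #5→Orton 2·14=28, #6→Vance 2·21=42, #7→Vance 2·6=12, #8→Pell 2·11=22. Service 311; fixed 999; total 1310.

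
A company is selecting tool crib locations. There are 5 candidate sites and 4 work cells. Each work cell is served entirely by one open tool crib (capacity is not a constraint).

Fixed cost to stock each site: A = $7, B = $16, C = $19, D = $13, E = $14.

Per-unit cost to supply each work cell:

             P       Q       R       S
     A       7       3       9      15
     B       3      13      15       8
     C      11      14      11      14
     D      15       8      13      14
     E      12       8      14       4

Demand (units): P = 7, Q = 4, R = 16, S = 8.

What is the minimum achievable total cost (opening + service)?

Minimum total cost: 246

For any fixed open set, each work cell goes to its cheapest open site; total = fixed + service.
{A, B, E}: P→B 3·7=21, Q→A 3·4=12, R→A 9·16=144, S→E 4·8=32. Service 209; fixed 37; total 246.
{A, E}: P→A 7·7=49, Q→A 3·4=12, R→A 9·16=144, S→E 4·8=32. Service 237; fixed 21; total 258.
{A, B, D, E}: service 209 + fixed 50 = 259
{A, B, C, D, E}: service 209 + fixed 69 = 278
No other subset beats 246.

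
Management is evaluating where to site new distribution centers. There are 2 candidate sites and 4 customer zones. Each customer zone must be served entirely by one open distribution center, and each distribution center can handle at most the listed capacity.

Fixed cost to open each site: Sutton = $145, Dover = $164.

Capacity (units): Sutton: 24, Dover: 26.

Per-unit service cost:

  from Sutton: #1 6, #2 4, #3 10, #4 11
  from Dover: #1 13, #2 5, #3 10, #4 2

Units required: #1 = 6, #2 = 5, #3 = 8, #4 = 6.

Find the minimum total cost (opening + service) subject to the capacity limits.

Open {Dover}: #1→Dover 13·6=78, #2→Dover 5·5=25, #3→Dover 10·8=80, #4→Dover 2·6=12.
Loads: Dover carries 25/26. Service 195; fixed 164; total 359.
Next best feasible plan costs 457.

Minimum total cost: 359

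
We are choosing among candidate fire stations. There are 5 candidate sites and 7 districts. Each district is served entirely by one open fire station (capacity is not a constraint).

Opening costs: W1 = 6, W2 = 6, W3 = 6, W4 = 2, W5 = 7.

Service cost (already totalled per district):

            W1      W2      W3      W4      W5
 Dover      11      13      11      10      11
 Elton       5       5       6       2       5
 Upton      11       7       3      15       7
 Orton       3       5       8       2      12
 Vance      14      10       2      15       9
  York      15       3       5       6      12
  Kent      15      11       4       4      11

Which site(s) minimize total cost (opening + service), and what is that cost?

For any fixed open set, each district goes to its cheapest open site; total = fixed + service.
{W3, W4}: Dover→W4 10, Elton→W4 2, Upton→W3 3, Orton→W4 2, Vance→W3 2, York→W3 5, Kent→W3 4. Service 28; fixed 8; total 36.
{W2, W3, W4}: service 26 + fixed 14 = 40
{W1, W3, W4}: Dover→W4 10, Elton→W4 2, Upton→W3 3, Orton→W4 2, Vance→W3 2, York→W3 5, Kent→W3 4. Service 28; fixed 14; total 42.
{W1, W2, W3, W4, W5}: Dover→W4 10, Elton→W4 2, Upton→W3 3, Orton→W4 2, Vance→W3 2, York→W2 3, Kent→W3 4. Service 26; fixed 27; total 53.
No other subset beats 36.

Open W3 and W4; minimum total cost 36.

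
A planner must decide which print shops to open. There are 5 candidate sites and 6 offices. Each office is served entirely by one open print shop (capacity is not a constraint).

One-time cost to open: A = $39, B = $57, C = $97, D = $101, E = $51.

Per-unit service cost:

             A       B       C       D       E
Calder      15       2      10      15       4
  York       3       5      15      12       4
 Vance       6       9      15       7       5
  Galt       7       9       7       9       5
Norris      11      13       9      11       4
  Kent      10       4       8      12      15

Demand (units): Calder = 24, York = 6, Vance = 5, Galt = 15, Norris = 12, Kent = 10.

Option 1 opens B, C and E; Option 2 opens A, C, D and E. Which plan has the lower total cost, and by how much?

Option 1: {B, C, E}: Calder→B 2·24=48, York→E 4·6=24, Vance→E 5·5=25, Galt→E 5·15=75, Norris→E 4·12=48, Kent→B 4·10=40. Service 260; fixed 205; total 465.
Option 2: {A, C, D, E}: Calder→E 4·24=96, York→A 3·6=18, Vance→E 5·5=25, Galt→E 5·15=75, Norris→E 4·12=48, Kent→C 8·10=80. Service 342; fixed 288; total 630.
Difference: |465 − 630| = 165.

Option 1 is cheaper by 165.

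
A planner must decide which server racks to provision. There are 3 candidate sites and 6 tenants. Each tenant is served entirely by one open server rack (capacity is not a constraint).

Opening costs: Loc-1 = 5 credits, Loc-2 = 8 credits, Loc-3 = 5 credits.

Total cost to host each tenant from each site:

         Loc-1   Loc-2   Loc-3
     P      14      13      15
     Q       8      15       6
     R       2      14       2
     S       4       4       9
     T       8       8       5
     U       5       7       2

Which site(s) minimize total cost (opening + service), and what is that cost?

Open Loc-1 and Loc-3; minimum total cost 43.

For any fixed open set, each tenant goes to its cheapest open site; total = fixed + service.
{Loc-1, Loc-3}: P→Loc-1 14, Q→Loc-3 6, R→Loc-1 2, S→Loc-1 4, T→Loc-3 5, U→Loc-3 2. Service 33; fixed 10; total 43.
{Loc-3}: service 39 + fixed 5 = 44
{Loc-2, Loc-3}: P→Loc-2 13, Q→Loc-3 6, R→Loc-3 2, S→Loc-2 4, T→Loc-3 5, U→Loc-3 2. Service 32; fixed 13; total 45.
{Loc-1, Loc-2, Loc-3}: P→Loc-2 13, Q→Loc-3 6, R→Loc-1 2, S→Loc-1 4, T→Loc-3 5, U→Loc-3 2. Service 32; fixed 18; total 50.
No other subset beats 43.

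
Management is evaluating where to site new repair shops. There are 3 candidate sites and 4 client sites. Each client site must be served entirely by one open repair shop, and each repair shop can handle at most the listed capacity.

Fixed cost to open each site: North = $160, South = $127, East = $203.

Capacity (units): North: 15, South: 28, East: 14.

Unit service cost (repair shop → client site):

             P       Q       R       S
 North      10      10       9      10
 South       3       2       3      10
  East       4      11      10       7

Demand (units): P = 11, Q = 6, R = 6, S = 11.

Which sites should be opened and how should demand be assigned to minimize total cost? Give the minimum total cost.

Minimum total cost: 460

Open {North, South}: P→South 3·11=33, Q→South 2·6=12, R→South 3·6=18, S→North 10·11=110.
Loads: North carries 11/15, South carries 23/28. Service 173; fixed 287; total 460.
Next best feasible plan costs 470.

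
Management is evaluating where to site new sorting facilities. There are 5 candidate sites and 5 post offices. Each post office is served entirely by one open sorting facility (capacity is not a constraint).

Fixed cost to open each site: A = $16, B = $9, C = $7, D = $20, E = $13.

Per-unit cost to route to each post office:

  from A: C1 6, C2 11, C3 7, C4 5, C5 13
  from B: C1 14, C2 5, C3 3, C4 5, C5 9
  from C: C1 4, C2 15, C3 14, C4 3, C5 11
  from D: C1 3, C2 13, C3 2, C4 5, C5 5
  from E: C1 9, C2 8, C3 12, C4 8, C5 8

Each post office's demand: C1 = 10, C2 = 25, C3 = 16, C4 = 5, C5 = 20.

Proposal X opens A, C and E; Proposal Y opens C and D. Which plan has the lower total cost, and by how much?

Proposal Y is cheaper by 34.

Proposal X: {A, C, E}: C1→C 4·10=40, C2→E 8·25=200, C3→A 7·16=112, C4→C 3·5=15, C5→E 8·20=160. Service 527; fixed 36; total 563.
Proposal Y: {C, D}: C1→D 3·10=30, C2→D 13·25=325, C3→D 2·16=32, C4→C 3·5=15, C5→D 5·20=100. Service 502; fixed 27; total 529.
Difference: |563 − 529| = 34.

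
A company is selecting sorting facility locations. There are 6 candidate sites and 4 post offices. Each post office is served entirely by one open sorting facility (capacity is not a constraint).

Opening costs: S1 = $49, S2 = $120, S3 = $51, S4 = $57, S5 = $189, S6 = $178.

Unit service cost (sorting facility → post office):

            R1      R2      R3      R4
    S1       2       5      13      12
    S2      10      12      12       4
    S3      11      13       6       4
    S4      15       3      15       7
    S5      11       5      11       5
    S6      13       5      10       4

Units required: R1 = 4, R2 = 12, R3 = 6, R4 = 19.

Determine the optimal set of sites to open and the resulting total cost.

For any fixed open set, each post office goes to its cheapest open site; total = fixed + service.
{S1, S3}: R1→S1 2·4=8, R2→S1 5·12=60, R3→S3 6·6=36, R4→S3 4·19=76. Service 180; fixed 100; total 280.
{S3, S4}: R1→S3 11·4=44, R2→S4 3·12=36, R3→S3 6·6=36, R4→S3 4·19=76. Service 192; fixed 108; total 300.
{S1, S3, S4}: service 156 + fixed 157 = 313
{S1, S2, S3, S4, S5, S6}: service 156 + fixed 644 = 800
No other subset beats 280.

Open S1 and S3; minimum total cost 280.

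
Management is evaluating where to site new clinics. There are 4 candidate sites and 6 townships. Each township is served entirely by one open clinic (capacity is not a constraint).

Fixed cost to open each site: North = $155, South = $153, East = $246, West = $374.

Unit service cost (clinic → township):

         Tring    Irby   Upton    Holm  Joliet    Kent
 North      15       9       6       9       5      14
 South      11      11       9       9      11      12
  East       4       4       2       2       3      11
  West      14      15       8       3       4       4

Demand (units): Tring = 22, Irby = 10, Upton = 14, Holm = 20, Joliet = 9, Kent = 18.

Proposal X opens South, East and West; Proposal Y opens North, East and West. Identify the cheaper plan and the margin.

Proposal X: {South, East, West}: Tring→East 4·22=88, Irby→East 4·10=40, Upton→East 2·14=28, Holm→East 2·20=40, Joliet→East 3·9=27, Kent→West 4·18=72. Service 295; fixed 773; total 1068.
Proposal Y: {North, East, West}: Tring→East 4·22=88, Irby→East 4·10=40, Upton→East 2·14=28, Holm→East 2·20=40, Joliet→East 3·9=27, Kent→West 4·18=72. Service 295; fixed 775; total 1070.
Difference: |1068 − 1070| = 2.

Proposal X is cheaper by 2.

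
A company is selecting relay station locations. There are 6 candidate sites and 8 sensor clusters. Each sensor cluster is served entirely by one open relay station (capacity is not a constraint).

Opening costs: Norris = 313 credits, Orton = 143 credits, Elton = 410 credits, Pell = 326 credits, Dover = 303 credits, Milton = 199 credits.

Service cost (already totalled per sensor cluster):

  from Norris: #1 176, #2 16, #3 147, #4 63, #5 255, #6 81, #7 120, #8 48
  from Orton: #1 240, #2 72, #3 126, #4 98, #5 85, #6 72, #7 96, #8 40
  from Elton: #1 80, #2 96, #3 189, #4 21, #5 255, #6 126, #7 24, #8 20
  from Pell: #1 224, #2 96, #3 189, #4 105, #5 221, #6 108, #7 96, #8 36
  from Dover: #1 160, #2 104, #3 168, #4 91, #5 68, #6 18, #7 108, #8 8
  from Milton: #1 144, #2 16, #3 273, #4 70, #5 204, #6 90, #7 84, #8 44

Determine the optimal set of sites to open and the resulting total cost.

Open Orton only; minimum total cost 972.

For any fixed open set, each sensor cluster goes to its cheapest open site; total = fixed + service.
{Orton}: #1→Orton 240, #2→Orton 72, #3→Orton 126, #4→Orton 98, #5→Orton 85, #6→Orton 72, #7→Orton 96, #8→Orton 40. Service 829; fixed 143; total 972.
{Orton, Milton}: service 637 + fixed 342 = 979
{Dover}: service 725 + fixed 303 = 1028
{Norris, Orton, Elton, Pell, Dover, Milton}: service 361 + fixed 1694 = 2055
No other subset beats 972.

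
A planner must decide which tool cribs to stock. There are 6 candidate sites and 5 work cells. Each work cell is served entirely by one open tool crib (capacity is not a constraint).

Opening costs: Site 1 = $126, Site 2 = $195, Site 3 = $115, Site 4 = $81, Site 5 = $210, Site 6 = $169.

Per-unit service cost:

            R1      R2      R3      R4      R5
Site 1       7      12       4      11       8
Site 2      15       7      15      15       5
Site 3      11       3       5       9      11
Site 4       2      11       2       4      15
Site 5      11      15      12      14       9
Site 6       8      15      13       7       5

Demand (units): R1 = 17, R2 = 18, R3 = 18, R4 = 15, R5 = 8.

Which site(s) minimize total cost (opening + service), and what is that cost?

Open Site 3 and Site 4; minimum total cost 468.

For any fixed open set, each work cell goes to its cheapest open site; total = fixed + service.
{Site 3, Site 4}: R1→Site 4 2·17=34, R2→Site 3 3·18=54, R3→Site 4 2·18=36, R4→Site 4 4·15=60, R5→Site 3 11·8=88. Service 272; fixed 196; total 468.
{Site 4}: service 448 + fixed 81 = 529
{Site 1, Site 3, Site 4}: service 248 + fixed 322 = 570
{Site 1, Site 2, Site 3, Site 4, Site 5, Site 6}: R1→Site 4 2·17=34, R2→Site 3 3·18=54, R3→Site 4 2·18=36, R4→Site 4 4·15=60, R5→Site 2 5·8=40. Service 224; fixed 896; total 1120.
No other subset beats 468.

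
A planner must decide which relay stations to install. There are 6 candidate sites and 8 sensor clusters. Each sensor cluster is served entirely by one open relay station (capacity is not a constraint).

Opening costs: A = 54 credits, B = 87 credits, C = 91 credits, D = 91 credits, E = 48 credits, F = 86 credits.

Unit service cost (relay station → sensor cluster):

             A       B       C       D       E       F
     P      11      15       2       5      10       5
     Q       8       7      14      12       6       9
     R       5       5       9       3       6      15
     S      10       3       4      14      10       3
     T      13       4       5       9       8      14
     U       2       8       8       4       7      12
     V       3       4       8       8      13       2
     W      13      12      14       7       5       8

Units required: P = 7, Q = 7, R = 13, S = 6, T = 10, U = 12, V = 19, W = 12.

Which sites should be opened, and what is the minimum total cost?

Open A, C and E; minimum total cost 529.

For any fixed open set, each sensor cluster goes to its cheapest open site; total = fixed + service.
{A, C, E}: P→C 2·7=14, Q→E 6·7=42, R→A 5·13=65, S→C 4·6=24, T→C 5·10=50, U→A 2·12=24, V→A 3·19=57, W→E 5·12=60. Service 336; fixed 193; total 529.
{A, E, F}: service 362 + fixed 188 = 550
{A, E}: service 458 + fixed 102 = 560
{A, B, C, D, E, F}: service 275 + fixed 457 = 732
No other subset beats 529.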